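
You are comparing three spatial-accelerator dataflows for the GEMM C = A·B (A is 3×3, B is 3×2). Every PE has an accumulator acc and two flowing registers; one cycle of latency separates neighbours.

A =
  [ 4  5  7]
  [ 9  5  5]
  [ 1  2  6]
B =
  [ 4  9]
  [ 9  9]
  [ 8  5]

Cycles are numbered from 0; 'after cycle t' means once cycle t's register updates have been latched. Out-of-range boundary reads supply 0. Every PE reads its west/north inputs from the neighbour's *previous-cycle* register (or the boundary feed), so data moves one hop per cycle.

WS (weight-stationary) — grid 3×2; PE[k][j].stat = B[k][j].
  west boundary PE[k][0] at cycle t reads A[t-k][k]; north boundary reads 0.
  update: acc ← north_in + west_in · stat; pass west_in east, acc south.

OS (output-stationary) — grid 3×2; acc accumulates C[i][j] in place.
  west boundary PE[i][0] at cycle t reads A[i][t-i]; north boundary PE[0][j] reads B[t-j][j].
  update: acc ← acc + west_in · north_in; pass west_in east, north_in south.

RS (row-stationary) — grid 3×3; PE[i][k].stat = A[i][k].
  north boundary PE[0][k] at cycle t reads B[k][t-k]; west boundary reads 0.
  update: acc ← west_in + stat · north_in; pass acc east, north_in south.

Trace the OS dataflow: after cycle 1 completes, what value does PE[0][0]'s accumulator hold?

Tracing OS — 3×2 array, target PE[0][0]:
  step 0 · PE0,0: acc=16; fwd→4 fwd↓4
  step 1 · PE0,0: acc=61; fwd→5 fwd↓9

PE[0][0].acc = 61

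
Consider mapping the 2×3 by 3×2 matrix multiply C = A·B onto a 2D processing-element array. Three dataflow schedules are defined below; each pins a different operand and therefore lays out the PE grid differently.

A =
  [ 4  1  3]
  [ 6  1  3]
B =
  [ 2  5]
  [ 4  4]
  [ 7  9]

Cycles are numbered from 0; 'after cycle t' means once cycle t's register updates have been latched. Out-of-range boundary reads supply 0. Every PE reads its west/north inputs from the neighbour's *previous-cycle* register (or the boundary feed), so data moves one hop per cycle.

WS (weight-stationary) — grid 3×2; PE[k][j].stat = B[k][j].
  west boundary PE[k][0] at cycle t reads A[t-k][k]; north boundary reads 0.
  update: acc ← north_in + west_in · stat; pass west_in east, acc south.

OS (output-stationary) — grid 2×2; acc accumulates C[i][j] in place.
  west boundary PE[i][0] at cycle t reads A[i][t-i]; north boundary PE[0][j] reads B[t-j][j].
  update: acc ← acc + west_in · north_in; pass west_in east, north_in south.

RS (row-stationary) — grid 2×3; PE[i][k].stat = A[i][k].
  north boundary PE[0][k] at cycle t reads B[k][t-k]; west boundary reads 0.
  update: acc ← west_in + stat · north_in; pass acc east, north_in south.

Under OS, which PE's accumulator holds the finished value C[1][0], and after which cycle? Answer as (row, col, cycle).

(row, col, cycle) = (1, 0, 3)

OS — PE[1][0] is where C[1][0] collects:
  step 0 · PE1,0: acc=0; fwd→0 fwd↓0
  step 1 · PE1,0: acc=12; fwd→6 fwd↓2
  step 2 · PE1,0: acc=16; fwd→1 fwd↓4
  step 3 · PE1,0: acc=37; fwd→3 fwd↓7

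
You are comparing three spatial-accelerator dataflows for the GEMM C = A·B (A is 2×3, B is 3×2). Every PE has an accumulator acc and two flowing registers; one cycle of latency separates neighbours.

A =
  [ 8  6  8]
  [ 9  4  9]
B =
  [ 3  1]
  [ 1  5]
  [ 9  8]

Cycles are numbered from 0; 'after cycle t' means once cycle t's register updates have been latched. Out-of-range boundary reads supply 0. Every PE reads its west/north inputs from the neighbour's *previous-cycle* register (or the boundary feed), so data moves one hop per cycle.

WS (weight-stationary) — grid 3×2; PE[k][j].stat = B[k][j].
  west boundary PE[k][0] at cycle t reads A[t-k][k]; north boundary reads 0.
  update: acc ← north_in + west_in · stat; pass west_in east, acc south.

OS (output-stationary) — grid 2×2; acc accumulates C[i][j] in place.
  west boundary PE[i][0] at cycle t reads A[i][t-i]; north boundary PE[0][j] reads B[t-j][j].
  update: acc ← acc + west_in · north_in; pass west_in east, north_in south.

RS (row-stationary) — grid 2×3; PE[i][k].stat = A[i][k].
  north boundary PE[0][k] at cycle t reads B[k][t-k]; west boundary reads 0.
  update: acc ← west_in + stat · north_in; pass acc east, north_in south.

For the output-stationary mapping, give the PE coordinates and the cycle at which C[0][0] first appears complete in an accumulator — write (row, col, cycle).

(row, col, cycle) = (0, 0, 2)

OS — PE[0][0] is where C[0][0] collects:
  cycle 0: PE[0][0] → acc 24, east 8, south 3
  cycle 1: PE[0][0] → acc 30, east 6, south 1
  cycle 2: PE[0][0] → acc 102, east 8, south 9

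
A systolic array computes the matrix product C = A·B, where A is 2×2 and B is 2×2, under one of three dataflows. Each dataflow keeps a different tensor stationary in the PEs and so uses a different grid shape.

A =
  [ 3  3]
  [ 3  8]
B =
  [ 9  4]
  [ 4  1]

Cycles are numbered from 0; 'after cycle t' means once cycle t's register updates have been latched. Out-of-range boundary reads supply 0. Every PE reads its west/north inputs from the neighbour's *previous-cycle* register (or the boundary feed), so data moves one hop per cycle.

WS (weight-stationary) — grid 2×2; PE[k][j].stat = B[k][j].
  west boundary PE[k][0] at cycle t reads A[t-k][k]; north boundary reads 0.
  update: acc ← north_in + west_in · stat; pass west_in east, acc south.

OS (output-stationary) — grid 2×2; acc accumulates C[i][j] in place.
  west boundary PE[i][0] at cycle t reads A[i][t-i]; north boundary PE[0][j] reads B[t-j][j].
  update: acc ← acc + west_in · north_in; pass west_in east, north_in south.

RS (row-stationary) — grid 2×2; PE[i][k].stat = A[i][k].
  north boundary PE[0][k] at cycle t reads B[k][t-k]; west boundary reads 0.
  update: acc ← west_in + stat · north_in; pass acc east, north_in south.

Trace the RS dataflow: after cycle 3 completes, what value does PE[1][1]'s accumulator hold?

PE[1][1].acc = 20

RS 2×2: PE[1][1] cycle-by-cycle (with neighbour feeds):
  @0  [0,1]  acc 0  |  →0  ↓0
  @0  [1,0]  acc 0  |  →0  ↓0
  @0  [1,1]  acc 0  |  →0  ↓0
  @1  [0,1]  acc 39  |  →39  ↓4
  @1  [1,0]  acc 27  |  →27  ↓9
  @1  [1,1]  acc 0  |  →0  ↓0
  @2  [0,1]  acc 15  |  →15  ↓1
  @2  [1,0]  acc 12  |  →12  ↓4
  @2  [1,1]  acc 59  |  →59  ↓4
  @3  [0,1]  acc 0  |  →0  ↓0
  @3  [1,0]  acc 0  |  →0  ↓0
  @3  [1,1]  acc 20  |  →20  ↓1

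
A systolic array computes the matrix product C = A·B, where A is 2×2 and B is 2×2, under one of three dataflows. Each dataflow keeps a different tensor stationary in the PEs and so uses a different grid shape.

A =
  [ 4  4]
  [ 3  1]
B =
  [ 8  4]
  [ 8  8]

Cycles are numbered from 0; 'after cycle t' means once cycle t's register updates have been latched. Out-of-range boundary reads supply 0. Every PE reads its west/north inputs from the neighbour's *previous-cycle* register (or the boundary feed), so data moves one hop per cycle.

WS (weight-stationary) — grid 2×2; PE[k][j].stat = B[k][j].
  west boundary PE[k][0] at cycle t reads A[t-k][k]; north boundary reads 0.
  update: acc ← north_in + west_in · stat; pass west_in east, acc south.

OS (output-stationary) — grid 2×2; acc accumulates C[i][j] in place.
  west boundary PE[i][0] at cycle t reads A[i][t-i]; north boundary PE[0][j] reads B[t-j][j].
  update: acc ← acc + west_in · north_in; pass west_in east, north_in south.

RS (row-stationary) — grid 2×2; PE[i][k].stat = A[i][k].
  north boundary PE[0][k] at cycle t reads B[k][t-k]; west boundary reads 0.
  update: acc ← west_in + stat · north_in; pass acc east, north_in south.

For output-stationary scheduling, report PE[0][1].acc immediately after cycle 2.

OS 2×2: PE[0][1] cycle-by-cycle (with neighbour feeds):
  @0  [0,0]  acc 32  |  →4  ↓8
  @0  [0,1]  acc 0  |  →0  ↓0
  @1  [0,0]  acc 64  |  →4  ↓8
  @1  [0,1]  acc 16  |  →4  ↓4
  @2  [0,0]  acc 64  |  →0  ↓0
  @2  [0,1]  acc 48  |  →4  ↓8

PE[0][1].acc = 48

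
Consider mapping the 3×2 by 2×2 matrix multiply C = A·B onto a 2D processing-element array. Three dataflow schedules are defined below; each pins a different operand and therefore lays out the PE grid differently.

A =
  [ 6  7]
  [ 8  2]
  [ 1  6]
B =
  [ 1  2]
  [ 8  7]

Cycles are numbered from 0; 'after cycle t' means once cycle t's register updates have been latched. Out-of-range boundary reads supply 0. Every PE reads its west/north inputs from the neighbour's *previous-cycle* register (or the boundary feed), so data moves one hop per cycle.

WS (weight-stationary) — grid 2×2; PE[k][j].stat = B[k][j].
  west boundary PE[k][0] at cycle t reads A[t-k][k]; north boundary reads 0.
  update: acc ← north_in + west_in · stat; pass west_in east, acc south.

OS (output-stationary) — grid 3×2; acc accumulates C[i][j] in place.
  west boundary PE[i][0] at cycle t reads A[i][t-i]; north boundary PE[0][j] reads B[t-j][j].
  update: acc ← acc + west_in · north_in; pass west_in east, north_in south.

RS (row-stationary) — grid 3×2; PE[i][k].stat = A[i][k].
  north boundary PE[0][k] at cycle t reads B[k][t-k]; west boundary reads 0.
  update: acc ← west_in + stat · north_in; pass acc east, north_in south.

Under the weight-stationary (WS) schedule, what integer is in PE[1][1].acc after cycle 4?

PE[1][1].acc = 44

WS 2×2: PE[1][1] cycle-by-cycle (with neighbour feeds):
  step 0 · PE0,1: acc=0; fwd→0 fwd↓0
  step 0 · PE1,0: acc=0; fwd→0 fwd↓0
  step 0 · PE1,1: acc=0; fwd→0 fwd↓0
  step 1 · PE0,1: acc=12; fwd→6 fwd↓12
  step 1 · PE1,0: acc=62; fwd→7 fwd↓62
  step 1 · PE1,1: acc=0; fwd→0 fwd↓0
  step 2 · PE0,1: acc=16; fwd→8 fwd↓16
  step 2 · PE1,0: acc=24; fwd→2 fwd↓24
  step 2 · PE1,1: acc=61; fwd→7 fwd↓61
  step 3 · PE0,1: acc=2; fwd→1 fwd↓2
  step 3 · PE1,0: acc=49; fwd→6 fwd↓49
  step 3 · PE1,1: acc=30; fwd→2 fwd↓30
  step 4 · PE0,1: acc=0; fwd→0 fwd↓0
  step 4 · PE1,0: acc=0; fwd→0 fwd↓0
  step 4 · PE1,1: acc=44; fwd→6 fwd↓44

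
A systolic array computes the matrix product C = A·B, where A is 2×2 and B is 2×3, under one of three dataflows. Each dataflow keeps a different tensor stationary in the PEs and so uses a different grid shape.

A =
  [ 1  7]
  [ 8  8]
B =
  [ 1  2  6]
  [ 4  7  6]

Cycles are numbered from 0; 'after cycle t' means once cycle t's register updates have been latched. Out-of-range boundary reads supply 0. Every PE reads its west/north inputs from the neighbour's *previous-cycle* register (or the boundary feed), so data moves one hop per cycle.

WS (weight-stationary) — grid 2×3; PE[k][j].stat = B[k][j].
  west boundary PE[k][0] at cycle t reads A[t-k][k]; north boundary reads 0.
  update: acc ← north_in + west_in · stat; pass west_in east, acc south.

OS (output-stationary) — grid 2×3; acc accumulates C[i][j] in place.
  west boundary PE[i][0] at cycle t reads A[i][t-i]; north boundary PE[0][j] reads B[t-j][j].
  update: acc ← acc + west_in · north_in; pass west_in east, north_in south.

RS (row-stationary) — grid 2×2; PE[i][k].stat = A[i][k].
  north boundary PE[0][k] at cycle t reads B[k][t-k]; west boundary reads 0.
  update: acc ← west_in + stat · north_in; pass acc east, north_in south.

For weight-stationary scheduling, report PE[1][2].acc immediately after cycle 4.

WS on a 2×3 grid — tracing PE[1][2] and its feeders:
  c0 r0c2: 0 / 0 / 0
  c0 r1c1: 0 / 0 / 0
  c0 r1c2: 0 / 0 / 0
  c1 r0c2: 0 / 0 / 0
  c1 r1c1: 0 / 0 / 0
  c1 r1c2: 0 / 0 / 0
  c2 r0c2: 6 / 1 / 6
  c2 r1c1: 51 / 7 / 51
  c2 r1c2: 0 / 0 / 0
  c3 r0c2: 48 / 8 / 48
  c3 r1c1: 72 / 8 / 72
  c3 r1c2: 48 / 7 / 48
  c4 r0c2: 0 / 0 / 0
  c4 r1c1: 0 / 0 / 0
  c4 r1c2: 96 / 8 / 96

PE[1][2].acc = 96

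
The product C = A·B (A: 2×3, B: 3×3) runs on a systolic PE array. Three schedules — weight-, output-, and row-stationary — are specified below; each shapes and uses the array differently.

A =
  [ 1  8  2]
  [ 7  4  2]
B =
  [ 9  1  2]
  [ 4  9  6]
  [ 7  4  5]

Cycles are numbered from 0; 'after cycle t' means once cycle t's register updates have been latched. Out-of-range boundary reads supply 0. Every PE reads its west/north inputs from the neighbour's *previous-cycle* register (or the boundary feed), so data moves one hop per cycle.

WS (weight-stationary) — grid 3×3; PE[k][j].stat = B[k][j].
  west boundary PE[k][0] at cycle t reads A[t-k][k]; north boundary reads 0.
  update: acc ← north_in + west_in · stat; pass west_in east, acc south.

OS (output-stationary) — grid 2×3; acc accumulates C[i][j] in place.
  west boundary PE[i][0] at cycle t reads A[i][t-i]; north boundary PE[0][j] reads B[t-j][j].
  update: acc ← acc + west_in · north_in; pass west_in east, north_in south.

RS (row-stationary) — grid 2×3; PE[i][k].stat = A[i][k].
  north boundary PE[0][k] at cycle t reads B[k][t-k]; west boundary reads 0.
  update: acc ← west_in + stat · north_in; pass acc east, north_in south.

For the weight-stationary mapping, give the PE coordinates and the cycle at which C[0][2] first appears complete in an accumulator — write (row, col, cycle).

(row, col, cycle) = (2, 2, 4)

WS: C[0][2] accumulates in PE[2][2]:
  [0] (2,2) acc=0 (h:0 v:0)
  [1] (2,2) acc=0 (h:0 v:0)
  [2] (2,2) acc=0 (h:0 v:0)
  [3] (2,2) acc=0 (h:0 v:0)
  [4] (2,2) acc=60 (h:2 v:60)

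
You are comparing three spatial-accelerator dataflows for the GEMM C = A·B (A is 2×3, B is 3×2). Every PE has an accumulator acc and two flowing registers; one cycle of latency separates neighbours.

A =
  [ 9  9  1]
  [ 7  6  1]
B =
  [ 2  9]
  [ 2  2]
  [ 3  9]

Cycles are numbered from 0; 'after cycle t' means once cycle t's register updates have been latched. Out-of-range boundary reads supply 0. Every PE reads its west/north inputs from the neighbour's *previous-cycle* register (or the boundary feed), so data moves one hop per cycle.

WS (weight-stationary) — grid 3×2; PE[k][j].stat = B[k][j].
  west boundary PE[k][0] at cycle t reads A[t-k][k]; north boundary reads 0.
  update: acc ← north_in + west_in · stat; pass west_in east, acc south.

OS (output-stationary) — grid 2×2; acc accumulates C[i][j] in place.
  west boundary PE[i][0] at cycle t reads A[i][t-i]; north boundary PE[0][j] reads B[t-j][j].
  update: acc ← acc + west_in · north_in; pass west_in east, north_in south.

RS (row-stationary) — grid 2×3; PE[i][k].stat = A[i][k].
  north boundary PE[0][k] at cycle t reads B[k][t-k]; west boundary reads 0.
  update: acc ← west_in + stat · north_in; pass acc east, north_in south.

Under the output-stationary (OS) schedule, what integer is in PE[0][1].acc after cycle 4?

PE[0][1].acc = 108

Tracing OS — 2×2 array, target PE[0][1]:
  @0  [0,0]  acc 18  |  →9  ↓2
  @0  [0,1]  acc 0  |  →0  ↓0
  @1  [0,0]  acc 36  |  →9  ↓2
  @1  [0,1]  acc 81  |  →9  ↓9
  @2  [0,0]  acc 39  |  →1  ↓3
  @2  [0,1]  acc 99  |  →9  ↓2
  @3  [0,0]  acc 39  |  →0  ↓0
  @3  [0,1]  acc 108  |  →1  ↓9
  @4  [0,0]  acc 39  |  →0  ↓0
  @4  [0,1]  acc 108  |  →0  ↓0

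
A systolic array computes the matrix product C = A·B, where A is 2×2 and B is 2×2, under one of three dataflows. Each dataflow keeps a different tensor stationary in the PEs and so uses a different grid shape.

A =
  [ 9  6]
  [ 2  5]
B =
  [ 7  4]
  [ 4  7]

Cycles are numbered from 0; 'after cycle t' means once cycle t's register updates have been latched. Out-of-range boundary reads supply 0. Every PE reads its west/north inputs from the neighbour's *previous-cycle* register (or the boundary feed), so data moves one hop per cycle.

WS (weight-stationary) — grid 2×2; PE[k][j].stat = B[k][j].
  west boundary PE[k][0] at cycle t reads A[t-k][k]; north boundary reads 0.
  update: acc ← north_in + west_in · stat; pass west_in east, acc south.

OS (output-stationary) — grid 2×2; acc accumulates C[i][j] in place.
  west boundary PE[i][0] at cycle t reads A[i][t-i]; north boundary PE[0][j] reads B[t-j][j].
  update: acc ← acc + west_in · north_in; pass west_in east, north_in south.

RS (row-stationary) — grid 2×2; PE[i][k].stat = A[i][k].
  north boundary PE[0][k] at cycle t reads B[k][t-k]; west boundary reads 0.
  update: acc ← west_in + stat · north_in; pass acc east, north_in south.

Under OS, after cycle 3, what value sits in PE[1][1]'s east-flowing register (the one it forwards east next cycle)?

register = 5

OS 2×2: PE[1][1] cycle-by-cycle (with neighbour feeds):
  cycle 0: PE[0][1] → acc 0, east 0, south 0
  cycle 0: PE[1][0] → acc 0, east 0, south 0
  cycle 0: PE[1][1] → acc 0, east 0, south 0
  cycle 1: PE[0][1] → acc 36, east 9, south 4
  cycle 1: PE[1][0] → acc 14, east 2, south 7
  cycle 1: PE[1][1] → acc 0, east 0, south 0
  cycle 2: PE[0][1] → acc 78, east 6, south 7
  cycle 2: PE[1][0] → acc 34, east 5, south 4
  cycle 2: PE[1][1] → acc 8, east 2, south 4
  cycle 3: PE[0][1] → acc 78, east 0, south 0
  cycle 3: PE[1][0] → acc 34, east 0, south 0
  cycle 3: PE[1][1] → acc 43, east 5, south 7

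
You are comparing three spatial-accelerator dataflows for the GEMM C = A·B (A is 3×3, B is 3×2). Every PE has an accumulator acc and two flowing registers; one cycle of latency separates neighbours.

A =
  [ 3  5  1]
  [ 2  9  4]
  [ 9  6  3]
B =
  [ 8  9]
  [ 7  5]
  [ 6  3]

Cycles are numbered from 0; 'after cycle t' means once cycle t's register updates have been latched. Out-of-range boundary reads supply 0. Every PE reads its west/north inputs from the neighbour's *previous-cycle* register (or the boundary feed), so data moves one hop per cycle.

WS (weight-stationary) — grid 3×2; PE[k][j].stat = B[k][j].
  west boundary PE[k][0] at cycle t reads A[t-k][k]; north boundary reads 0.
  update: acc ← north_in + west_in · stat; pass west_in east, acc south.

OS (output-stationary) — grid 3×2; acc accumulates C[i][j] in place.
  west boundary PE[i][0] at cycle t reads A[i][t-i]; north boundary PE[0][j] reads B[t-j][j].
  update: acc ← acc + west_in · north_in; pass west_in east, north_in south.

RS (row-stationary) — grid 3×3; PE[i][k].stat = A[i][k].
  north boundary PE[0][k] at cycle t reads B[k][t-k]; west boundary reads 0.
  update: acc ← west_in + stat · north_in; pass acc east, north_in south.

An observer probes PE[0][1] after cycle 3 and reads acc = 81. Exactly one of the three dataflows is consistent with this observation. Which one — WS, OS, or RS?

dataflow = WS

Under WS (3×2), PE[0][1]:
  c0 r0c1: 0 / 0 / 0
  c1 r0c1: 27 / 3 / 27
  c2 r0c1: 18 / 2 / 18
  c3 r0c1: 81 / 9 / 81
Under OS (3×2), PE[0][1]:
  c0 r0c1: 0 / 0 / 0
  c1 r0c1: 27 / 3 / 9
  c2 r0c1: 52 / 5 / 5
  c3 r0c1: 55 / 1 / 3
Under RS (3×3), PE[0][1]:
  c0 r0c1: 0 / 0 / 0
  c1 r0c1: 59 / 59 / 7
  c2 r0c1: 52 / 52 / 5
  c3 r0c1: 0 / 0 / 0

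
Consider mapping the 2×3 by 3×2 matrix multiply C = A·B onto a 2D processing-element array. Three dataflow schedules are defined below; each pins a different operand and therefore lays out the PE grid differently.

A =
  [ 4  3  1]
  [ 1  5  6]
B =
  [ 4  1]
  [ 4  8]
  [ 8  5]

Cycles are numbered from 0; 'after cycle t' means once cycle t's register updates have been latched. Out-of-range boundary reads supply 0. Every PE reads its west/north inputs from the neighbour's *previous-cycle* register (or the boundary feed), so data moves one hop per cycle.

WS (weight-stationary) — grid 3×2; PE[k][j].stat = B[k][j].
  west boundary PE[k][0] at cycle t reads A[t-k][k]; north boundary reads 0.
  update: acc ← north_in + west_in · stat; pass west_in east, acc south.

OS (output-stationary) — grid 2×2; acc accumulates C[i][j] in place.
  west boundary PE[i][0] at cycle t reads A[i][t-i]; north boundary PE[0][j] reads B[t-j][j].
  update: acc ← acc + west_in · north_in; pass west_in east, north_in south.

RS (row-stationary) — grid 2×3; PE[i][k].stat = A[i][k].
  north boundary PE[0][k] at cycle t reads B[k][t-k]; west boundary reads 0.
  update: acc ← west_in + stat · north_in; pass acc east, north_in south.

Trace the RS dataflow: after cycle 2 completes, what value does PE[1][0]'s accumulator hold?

RS on a 2×3 grid — tracing PE[1][0] and its feeders:
  cycle 0: PE[0][0] → acc 16, east 16, south 4
  cycle 0: PE[1][0] → acc 0, east 0, south 0
  cycle 1: PE[0][0] → acc 4, east 4, south 1
  cycle 1: PE[1][0] → acc 4, east 4, south 4
  cycle 2: PE[0][0] → acc 0, east 0, south 0
  cycle 2: PE[1][0] → acc 1, east 1, south 1

PE[1][0].acc = 1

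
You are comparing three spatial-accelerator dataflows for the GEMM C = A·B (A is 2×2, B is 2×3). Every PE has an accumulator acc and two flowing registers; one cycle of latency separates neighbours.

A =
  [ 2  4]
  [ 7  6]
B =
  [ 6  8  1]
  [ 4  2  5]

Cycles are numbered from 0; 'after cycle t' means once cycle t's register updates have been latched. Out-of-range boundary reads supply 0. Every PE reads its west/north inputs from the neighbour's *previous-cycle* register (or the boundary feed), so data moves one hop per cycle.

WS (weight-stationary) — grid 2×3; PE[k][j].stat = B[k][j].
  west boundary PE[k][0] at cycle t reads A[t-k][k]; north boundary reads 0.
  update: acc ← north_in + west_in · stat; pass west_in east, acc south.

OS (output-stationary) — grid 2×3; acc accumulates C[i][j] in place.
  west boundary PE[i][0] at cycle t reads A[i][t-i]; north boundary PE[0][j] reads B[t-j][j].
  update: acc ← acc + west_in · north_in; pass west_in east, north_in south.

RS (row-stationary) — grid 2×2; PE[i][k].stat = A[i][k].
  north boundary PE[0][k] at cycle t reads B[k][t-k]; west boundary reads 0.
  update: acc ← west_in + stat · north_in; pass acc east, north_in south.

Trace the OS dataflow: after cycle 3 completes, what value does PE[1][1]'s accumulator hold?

Tracing OS — 2×3 array, target PE[1][1]:
  t=0 PE[0][1]: acc=0 h=0 v=0
  t=0 PE[1][0]: acc=0 h=0 v=0
  t=0 PE[1][1]: acc=0 h=0 v=0
  t=1 PE[0][1]: acc=16 h=2 v=8
  t=1 PE[1][0]: acc=42 h=7 v=6
  t=1 PE[1][1]: acc=0 h=0 v=0
  t=2 PE[0][1]: acc=24 h=4 v=2
  t=2 PE[1][0]: acc=66 h=6 v=4
  t=2 PE[1][1]: acc=56 h=7 v=8
  t=3 PE[0][1]: acc=24 h=0 v=0
  t=3 PE[1][0]: acc=66 h=0 v=0
  t=3 PE[1][1]: acc=68 h=6 v=2

PE[1][1].acc = 68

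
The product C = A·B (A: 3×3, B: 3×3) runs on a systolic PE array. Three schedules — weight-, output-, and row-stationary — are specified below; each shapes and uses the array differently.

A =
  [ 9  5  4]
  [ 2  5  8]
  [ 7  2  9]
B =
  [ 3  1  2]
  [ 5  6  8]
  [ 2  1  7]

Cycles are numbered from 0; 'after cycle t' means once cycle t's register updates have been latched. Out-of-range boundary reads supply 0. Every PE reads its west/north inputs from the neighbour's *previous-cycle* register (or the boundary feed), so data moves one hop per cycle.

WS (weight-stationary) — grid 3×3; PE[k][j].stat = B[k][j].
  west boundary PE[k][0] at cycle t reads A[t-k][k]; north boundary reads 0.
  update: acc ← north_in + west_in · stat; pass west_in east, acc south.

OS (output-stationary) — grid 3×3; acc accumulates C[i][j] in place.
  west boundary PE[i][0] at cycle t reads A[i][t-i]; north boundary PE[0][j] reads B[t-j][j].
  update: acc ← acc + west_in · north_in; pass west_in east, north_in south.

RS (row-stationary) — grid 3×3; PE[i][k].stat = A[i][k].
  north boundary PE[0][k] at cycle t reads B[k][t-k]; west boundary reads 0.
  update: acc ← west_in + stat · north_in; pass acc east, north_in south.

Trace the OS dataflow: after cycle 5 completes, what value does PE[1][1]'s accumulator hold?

PE[1][1].acc = 40

OS (3×3). Following PE[1][1] plus its west/north inputs:
  c0 r0c1: 0 / 0 / 0
  c0 r1c0: 0 / 0 / 0
  c0 r1c1: 0 / 0 / 0
  c1 r0c1: 9 / 9 / 1
  c1 r1c0: 6 / 2 / 3
  c1 r1c1: 0 / 0 / 0
  c2 r0c1: 39 / 5 / 6
  c2 r1c0: 31 / 5 / 5
  c2 r1c1: 2 / 2 / 1
  c3 r0c1: 43 / 4 / 1
  c3 r1c0: 47 / 8 / 2
  c3 r1c1: 32 / 5 / 6
  c4 r0c1: 43 / 0 / 0
  c4 r1c0: 47 / 0 / 0
  c4 r1c1: 40 / 8 / 1
  c5 r0c1: 43 / 0 / 0
  c5 r1c0: 47 / 0 / 0
  c5 r1c1: 40 / 0 / 0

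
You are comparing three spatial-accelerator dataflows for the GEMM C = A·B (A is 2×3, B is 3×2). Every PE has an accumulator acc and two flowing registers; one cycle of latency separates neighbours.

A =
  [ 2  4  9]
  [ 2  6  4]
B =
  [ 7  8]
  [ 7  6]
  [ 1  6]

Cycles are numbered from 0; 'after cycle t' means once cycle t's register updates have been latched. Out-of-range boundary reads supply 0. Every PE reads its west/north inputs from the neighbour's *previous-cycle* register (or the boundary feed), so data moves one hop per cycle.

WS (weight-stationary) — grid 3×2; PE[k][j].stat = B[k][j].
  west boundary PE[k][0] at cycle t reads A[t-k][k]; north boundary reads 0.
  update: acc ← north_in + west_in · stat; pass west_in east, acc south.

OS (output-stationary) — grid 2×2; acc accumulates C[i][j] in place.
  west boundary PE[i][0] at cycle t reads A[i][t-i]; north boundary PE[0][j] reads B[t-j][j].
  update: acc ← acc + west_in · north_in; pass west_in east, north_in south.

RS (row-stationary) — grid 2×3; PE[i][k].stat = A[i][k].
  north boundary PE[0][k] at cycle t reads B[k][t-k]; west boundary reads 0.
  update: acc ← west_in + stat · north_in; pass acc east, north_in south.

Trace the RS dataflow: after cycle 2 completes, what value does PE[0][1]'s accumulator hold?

PE[0][1].acc = 40

RS (2×3). Following PE[0][1] plus its west/north inputs:
  t=0 PE[0][0]: acc=14 h=14 v=7
  t=0 PE[0][1]: acc=0 h=0 v=0
  t=1 PE[0][0]: acc=16 h=16 v=8
  t=1 PE[0][1]: acc=42 h=42 v=7
  t=2 PE[0][0]: acc=0 h=0 v=0
  t=2 PE[0][1]: acc=40 h=40 v=6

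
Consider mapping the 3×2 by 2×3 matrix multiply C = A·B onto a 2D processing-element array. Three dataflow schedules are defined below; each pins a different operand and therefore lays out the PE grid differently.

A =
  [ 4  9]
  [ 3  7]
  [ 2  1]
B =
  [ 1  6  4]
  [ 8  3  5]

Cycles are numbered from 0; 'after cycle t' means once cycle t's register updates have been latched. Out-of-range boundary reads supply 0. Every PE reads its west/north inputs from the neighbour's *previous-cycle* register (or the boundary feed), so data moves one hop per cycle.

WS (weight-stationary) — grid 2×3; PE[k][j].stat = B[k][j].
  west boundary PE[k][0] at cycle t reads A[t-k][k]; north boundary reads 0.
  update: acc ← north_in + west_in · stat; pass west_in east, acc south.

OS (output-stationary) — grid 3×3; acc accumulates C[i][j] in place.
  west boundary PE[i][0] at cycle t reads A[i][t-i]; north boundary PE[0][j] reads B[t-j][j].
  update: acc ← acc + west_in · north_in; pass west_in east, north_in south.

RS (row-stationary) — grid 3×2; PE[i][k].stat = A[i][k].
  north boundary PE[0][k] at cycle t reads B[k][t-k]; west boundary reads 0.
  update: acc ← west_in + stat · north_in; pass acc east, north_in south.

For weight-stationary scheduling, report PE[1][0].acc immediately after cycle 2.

PE[1][0].acc = 59

WS 2×3: PE[1][0] cycle-by-cycle (with neighbour feeds):
  t=0 PE[0][0]: acc=4 h=4 v=4
  t=0 PE[1][0]: acc=0 h=0 v=0
  t=1 PE[0][0]: acc=3 h=3 v=3
  t=1 PE[1][0]: acc=76 h=9 v=76
  t=2 PE[0][0]: acc=2 h=2 v=2
  t=2 PE[1][0]: acc=59 h=7 v=59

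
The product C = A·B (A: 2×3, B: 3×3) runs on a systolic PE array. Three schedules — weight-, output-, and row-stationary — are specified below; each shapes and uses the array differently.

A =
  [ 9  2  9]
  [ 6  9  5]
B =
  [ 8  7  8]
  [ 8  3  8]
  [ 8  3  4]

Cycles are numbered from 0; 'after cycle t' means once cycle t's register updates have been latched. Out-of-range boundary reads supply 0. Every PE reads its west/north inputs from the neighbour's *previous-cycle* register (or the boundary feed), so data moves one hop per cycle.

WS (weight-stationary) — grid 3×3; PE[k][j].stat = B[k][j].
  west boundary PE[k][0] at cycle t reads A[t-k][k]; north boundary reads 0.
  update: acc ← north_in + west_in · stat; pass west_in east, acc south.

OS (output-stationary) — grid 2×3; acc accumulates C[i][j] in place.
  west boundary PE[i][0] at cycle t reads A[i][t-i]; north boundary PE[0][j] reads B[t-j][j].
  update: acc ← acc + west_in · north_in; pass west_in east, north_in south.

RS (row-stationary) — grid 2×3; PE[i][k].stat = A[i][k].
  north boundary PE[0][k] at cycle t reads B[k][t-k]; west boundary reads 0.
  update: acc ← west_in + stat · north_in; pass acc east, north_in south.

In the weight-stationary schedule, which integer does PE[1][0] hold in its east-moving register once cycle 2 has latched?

register = 9

WS (3×3). Following PE[1][0] plus its west/north inputs:
  0: (0,0).acc=72  regs=<9,72>
  0: (1,0).acc=0  regs=<0,0>
  1: (0,0).acc=48  regs=<6,48>
  1: (1,0).acc=88  regs=<2,88>
  2: (0,0).acc=0  regs=<0,0>
  2: (1,0).acc=120  regs=<9,120>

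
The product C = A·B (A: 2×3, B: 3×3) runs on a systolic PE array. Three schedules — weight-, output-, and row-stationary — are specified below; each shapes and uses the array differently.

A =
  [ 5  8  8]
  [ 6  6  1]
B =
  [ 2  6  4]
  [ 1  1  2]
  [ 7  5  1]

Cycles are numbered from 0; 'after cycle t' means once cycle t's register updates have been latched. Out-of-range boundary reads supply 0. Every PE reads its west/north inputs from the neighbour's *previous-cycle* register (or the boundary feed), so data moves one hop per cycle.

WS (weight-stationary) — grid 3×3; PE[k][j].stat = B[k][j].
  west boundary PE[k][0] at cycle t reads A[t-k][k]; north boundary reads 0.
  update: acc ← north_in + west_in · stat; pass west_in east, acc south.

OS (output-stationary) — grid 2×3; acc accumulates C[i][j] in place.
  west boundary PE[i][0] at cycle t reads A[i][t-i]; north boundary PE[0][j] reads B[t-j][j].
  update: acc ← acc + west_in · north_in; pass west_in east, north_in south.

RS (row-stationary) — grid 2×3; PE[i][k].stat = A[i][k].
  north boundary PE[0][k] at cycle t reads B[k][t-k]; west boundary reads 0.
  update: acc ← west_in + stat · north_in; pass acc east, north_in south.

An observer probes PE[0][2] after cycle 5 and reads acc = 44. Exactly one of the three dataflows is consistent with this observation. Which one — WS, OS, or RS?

dataflow = OS

Under WS (3×3), PE[0][2]:
  t=0 PE[0][2]: acc=0 h=0 v=0
  t=1 PE[0][2]: acc=0 h=0 v=0
  t=2 PE[0][2]: acc=20 h=5 v=20
  t=3 PE[0][2]: acc=24 h=6 v=24
  t=4 PE[0][2]: acc=0 h=0 v=0
  t=5 PE[0][2]: acc=0 h=0 v=0
Under OS (2×3), PE[0][2]:
  t=0 PE[0][2]: acc=0 h=0 v=0
  t=1 PE[0][2]: acc=0 h=0 v=0
  t=2 PE[0][2]: acc=20 h=5 v=4
  t=3 PE[0][2]: acc=36 h=8 v=2
  t=4 PE[0][2]: acc=44 h=8 v=1
  t=5 PE[0][2]: acc=44 h=0 v=0
Under RS (2×3), PE[0][2]:
  t=0 PE[0][2]: acc=0 h=0 v=0
  t=1 PE[0][2]: acc=0 h=0 v=0
  t=2 PE[0][2]: acc=74 h=74 v=7
  t=3 PE[0][2]: acc=78 h=78 v=5
  t=4 PE[0][2]: acc=44 h=44 v=1
  t=5 PE[0][2]: acc=0 h=0 v=0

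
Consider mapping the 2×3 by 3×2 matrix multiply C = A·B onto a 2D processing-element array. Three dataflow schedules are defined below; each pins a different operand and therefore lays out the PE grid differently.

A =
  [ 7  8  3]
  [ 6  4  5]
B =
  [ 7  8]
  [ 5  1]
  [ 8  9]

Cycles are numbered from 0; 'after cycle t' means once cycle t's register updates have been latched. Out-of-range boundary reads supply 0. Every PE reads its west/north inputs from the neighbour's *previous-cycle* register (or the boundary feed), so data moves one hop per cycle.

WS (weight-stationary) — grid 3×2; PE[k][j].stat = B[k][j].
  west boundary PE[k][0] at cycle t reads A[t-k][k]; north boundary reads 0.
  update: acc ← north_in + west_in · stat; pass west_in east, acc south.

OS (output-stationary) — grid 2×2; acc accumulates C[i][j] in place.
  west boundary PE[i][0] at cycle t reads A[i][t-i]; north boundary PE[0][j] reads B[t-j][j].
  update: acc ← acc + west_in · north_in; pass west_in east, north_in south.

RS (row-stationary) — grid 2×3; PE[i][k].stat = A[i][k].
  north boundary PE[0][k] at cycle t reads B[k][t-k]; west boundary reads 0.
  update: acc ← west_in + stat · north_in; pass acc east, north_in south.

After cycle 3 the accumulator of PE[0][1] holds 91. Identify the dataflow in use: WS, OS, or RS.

dataflow = OS

WS (3×2 grid), PE[0][1]:
  [0] (0,1) acc=0 (h:0 v:0)
  [1] (0,1) acc=56 (h:7 v:56)
  [2] (0,1) acc=48 (h:6 v:48)
  [3] (0,1) acc=0 (h:0 v:0)
OS (2×2 grid), PE[0][1]:
  [0] (0,1) acc=0 (h:0 v:0)
  [1] (0,1) acc=56 (h:7 v:8)
  [2] (0,1) acc=64 (h:8 v:1)
  [3] (0,1) acc=91 (h:3 v:9)
RS (2×3 grid), PE[0][1]:
  [0] (0,1) acc=0 (h:0 v:0)
  [1] (0,1) acc=89 (h:89 v:5)
  [2] (0,1) acc=64 (h:64 v:1)
  [3] (0,1) acc=0 (h:0 v:0)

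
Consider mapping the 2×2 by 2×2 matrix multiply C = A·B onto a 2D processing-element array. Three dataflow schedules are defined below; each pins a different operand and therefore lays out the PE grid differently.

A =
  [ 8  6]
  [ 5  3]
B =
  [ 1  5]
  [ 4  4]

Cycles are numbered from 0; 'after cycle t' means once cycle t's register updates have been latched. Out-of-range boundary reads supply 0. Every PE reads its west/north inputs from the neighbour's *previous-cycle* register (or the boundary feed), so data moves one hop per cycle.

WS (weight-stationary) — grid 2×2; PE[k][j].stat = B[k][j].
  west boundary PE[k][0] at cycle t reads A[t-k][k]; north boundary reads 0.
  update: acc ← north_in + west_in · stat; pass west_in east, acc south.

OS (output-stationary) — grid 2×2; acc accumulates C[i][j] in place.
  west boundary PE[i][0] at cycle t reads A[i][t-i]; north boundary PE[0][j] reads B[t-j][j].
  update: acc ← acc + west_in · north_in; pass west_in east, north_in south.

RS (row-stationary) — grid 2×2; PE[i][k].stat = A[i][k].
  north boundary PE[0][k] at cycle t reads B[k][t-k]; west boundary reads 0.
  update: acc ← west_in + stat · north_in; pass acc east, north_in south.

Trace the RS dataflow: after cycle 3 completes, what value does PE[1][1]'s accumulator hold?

RS (2×2). Following PE[1][1] plus its west/north inputs:
  t=0 PE[0][1]: acc=0 h=0 v=0
  t=0 PE[1][0]: acc=0 h=0 v=0
  t=0 PE[1][1]: acc=0 h=0 v=0
  t=1 PE[0][1]: acc=32 h=32 v=4
  t=1 PE[1][0]: acc=5 h=5 v=1
  t=1 PE[1][1]: acc=0 h=0 v=0
  t=2 PE[0][1]: acc=64 h=64 v=4
  t=2 PE[1][0]: acc=25 h=25 v=5
  t=2 PE[1][1]: acc=17 h=17 v=4
  t=3 PE[0][1]: acc=0 h=0 v=0
  t=3 PE[1][0]: acc=0 h=0 v=0
  t=3 PE[1][1]: acc=37 h=37 v=4

PE[1][1].acc = 37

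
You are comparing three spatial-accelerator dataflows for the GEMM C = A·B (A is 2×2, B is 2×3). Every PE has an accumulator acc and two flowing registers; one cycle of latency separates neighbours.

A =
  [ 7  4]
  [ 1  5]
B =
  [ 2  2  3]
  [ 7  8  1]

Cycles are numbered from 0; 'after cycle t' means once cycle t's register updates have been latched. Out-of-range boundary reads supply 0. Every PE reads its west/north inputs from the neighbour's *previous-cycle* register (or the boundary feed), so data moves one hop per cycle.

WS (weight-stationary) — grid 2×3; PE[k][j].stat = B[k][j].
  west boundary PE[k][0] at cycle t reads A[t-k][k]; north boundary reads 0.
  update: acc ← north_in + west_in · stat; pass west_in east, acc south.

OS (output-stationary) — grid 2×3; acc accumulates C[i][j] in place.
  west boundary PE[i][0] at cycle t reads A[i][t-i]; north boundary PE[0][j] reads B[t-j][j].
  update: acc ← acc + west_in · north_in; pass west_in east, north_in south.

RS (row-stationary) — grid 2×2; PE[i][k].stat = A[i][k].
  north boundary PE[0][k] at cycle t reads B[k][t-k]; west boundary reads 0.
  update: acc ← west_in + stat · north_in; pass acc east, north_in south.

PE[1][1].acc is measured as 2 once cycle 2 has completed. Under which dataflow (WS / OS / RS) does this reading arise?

dataflow = OS

Under WS (2×3), PE[1][1]:
  step 0 · PE1,1: acc=0; fwd→0 fwd↓0
  step 1 · PE1,1: acc=0; fwd→0 fwd↓0
  step 2 · PE1,1: acc=46; fwd→4 fwd↓46
Under OS (2×3), PE[1][1]:
  step 0 · PE1,1: acc=0; fwd→0 fwd↓0
  step 1 · PE1,1: acc=0; fwd→0 fwd↓0
  step 2 · PE1,1: acc=2; fwd→1 fwd↓2
Under RS (2×2), PE[1][1]:
  step 0 · PE1,1: acc=0; fwd→0 fwd↓0
  step 1 · PE1,1: acc=0; fwd→0 fwd↓0
  step 2 · PE1,1: acc=37; fwd→37 fwd↓7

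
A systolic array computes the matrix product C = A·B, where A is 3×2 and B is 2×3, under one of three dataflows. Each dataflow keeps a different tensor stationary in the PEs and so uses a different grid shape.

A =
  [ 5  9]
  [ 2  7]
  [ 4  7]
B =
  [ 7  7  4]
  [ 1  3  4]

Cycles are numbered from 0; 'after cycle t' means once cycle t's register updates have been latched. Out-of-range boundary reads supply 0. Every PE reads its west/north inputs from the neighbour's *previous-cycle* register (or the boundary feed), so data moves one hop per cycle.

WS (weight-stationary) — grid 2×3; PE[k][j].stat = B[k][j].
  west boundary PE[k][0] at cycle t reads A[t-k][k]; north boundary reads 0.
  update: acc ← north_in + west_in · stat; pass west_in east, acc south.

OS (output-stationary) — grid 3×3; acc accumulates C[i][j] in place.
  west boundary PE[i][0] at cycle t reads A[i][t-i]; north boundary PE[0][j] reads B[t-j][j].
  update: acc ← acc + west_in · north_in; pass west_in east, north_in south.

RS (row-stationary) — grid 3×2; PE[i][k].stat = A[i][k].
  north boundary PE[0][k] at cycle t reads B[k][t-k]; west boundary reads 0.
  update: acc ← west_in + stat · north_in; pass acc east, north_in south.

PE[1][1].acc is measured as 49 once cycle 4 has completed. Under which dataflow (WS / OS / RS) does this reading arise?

Under WS (2×3), PE[1][1]:
  0: (1,1).acc=0  regs=<0,0>
  1: (1,1).acc=0  regs=<0,0>
  2: (1,1).acc=62  regs=<9,62>
  3: (1,1).acc=35  regs=<7,35>
  4: (1,1).acc=49  regs=<7,49>
Under OS (3×3), PE[1][1]:
  0: (1,1).acc=0  regs=<0,0>
  1: (1,1).acc=0  regs=<0,0>
  2: (1,1).acc=14  regs=<2,7>
  3: (1,1).acc=35  regs=<7,3>
  4: (1,1).acc=35  regs=<0,0>
Under RS (3×2), PE[1][1]:
  0: (1,1).acc=0  regs=<0,0>
  1: (1,1).acc=0  regs=<0,0>
  2: (1,1).acc=21  regs=<21,1>
  3: (1,1).acc=35  regs=<35,3>
  4: (1,1).acc=36  regs=<36,4>

dataflow = WS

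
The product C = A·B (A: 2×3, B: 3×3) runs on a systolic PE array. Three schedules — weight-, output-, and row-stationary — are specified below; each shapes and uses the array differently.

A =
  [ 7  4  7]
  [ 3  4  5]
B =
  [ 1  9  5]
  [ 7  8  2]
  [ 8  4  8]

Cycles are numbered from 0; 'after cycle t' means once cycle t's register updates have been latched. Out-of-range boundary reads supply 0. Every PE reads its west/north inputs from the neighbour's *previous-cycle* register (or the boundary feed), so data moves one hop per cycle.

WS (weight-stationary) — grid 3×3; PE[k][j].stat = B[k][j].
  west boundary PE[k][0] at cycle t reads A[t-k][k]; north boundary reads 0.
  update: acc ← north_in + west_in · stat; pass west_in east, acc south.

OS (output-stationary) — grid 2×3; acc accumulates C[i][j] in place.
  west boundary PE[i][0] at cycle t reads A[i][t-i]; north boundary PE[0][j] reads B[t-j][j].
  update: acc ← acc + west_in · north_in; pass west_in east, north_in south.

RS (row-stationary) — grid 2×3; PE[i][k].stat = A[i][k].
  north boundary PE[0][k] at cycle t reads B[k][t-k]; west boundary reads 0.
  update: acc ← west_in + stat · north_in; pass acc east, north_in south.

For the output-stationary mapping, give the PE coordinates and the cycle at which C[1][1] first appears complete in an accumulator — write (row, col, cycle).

Under OS, C[1][1] lands at PE[1][1]:
  @0  [1,1]  acc 0  |  →0  ↓0
  @1  [1,1]  acc 0  |  →0  ↓0
  @2  [1,1]  acc 27  |  →3  ↓9
  @3  [1,1]  acc 59  |  →4  ↓8
  @4  [1,1]  acc 79  |  →5  ↓4

(row, col, cycle) = (1, 1, 4)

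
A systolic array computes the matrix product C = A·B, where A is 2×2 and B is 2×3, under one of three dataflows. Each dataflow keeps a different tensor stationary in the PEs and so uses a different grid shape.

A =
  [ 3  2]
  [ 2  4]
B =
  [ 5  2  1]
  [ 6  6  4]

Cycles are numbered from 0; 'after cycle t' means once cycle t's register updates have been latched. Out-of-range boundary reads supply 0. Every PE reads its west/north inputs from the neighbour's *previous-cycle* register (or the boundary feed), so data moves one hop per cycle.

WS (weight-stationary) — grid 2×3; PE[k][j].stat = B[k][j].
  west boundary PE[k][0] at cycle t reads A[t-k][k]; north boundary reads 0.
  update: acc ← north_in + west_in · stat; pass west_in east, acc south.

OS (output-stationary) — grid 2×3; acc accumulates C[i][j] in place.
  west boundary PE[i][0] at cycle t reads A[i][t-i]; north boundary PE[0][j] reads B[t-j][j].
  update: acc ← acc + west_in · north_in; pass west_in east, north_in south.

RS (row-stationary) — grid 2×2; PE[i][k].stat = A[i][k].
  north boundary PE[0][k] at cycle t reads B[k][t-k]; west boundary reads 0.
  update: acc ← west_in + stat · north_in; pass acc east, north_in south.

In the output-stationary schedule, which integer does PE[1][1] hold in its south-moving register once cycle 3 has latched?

register = 6

OS 2×3: PE[1][1] cycle-by-cycle (with neighbour feeds):
  [0] (0,1) acc=0 (h:0 v:0)
  [0] (1,0) acc=0 (h:0 v:0)
  [0] (1,1) acc=0 (h:0 v:0)
  [1] (0,1) acc=6 (h:3 v:2)
  [1] (1,0) acc=10 (h:2 v:5)
  [1] (1,1) acc=0 (h:0 v:0)
  [2] (0,1) acc=18 (h:2 v:6)
  [2] (1,0) acc=34 (h:4 v:6)
  [2] (1,1) acc=4 (h:2 v:2)
  [3] (0,1) acc=18 (h:0 v:0)
  [3] (1,0) acc=34 (h:0 v:0)
  [3] (1,1) acc=28 (h:4 v:6)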